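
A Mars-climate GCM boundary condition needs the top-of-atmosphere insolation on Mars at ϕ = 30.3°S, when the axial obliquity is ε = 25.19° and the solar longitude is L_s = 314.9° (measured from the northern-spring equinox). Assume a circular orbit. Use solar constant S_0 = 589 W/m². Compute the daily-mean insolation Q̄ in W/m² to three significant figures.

Q̄ ≈ 202 W/m²

Solar declination: sin δ = sin ε · sin L_s = sin 25.19° × sin 314.9° = -0.30148, so δ = -17.547°.
cos h₀ = −tan(-30.3°) tan(-17.547°) = -0.1848, h₀ = 1.7566 rad.
Bracket: h₀ sin ϕ sin δ + cos ϕ cos δ sin h₀ = 1.7566×-0.50453×-0.30148 + 0.86340×0.95347×0.98278 = 0.267189 + 0.809050 = 1.076239.
Q̄ = (S_0/π) × [bracket] = (589/π) × 1.076239 = 201.8 W/m².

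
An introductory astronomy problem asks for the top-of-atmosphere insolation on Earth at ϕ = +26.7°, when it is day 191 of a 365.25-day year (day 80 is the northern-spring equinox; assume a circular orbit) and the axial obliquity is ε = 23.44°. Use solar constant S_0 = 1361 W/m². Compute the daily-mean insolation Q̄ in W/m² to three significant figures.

Q̄ ≈ 481 W/m²

Solar longitude: L_s = 360° × (191 − 80)/365.25 = 109.405°.
sin δ = sin 23.44° × sin 109.405° = 0.37519, so δ = +22.036°.
cos h₀ = −tan(+26.7°) tan(+22.036°) = -0.2036, h₀ = 1.7758 rad.
Bracket: h₀ sin ϕ sin δ + cos ϕ cos δ sin h₀ = 1.7758×0.44932×0.37519 + 0.89337×0.92695×0.97906 = 0.299365 + 0.810769 = 1.110134.
Q̄ = (S_0/π) × [bracket] = (1361/π) × 1.110134 = 480.9 W/m².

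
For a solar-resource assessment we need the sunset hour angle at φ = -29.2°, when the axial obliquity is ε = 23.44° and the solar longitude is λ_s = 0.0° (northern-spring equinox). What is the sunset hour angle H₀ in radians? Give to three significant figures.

H₀ = 1.57 rad

Solar declination: sin δ = sin ε · sin λ_s = sin 23.44° × sin 0.0° = 0.00000, so δ = +0.000°.
cos H₀ = −tan φ · tan δ = −tan(-29.2°) × tan(+0.000°) = 0.0000, so H₀ = 1.5708 rad = 90.00°.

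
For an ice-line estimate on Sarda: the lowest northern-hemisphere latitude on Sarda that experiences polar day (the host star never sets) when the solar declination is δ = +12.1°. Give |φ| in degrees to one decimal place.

Polar day requires cos H₀ = −tan φ tan δ ≤ −1, i.e. tan φ tan δ ≥ 1.
The boundary is |tan φ| · |tan δ| = 1, so |φ| = 90° − |δ| = 90° − 12.1° = 77.9° in the northern hemisphere.

|φ| = 77.9°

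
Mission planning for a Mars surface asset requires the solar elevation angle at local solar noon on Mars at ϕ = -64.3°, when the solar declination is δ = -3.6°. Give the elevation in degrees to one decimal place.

29.3°

At local noon the hour angle is zero, so the zenith angle equals |ϕ − δ| = |-64.3° − (-3.600°)| = 60.700°.
Elevation = 90° − 60.700° = 29.3°.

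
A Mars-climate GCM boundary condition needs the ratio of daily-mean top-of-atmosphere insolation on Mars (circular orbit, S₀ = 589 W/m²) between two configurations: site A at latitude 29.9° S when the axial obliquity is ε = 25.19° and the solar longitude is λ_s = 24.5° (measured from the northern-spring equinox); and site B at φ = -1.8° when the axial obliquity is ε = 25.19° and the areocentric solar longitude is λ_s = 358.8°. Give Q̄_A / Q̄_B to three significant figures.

Q̄_A / Q̄_B ≈ 0.720

— Configuration A (φ=-29.9°):
Solar declination: sin δ = sin ε · sin λ_s = sin 25.19° × sin 24.5° = 0.17650, so δ = +10.166°.
cos H₀ = −tan(-29.9°) tan(+10.166°) = 0.1031, H₀ = 1.4675 rad.
Bracket: H₀ sin φ sin δ + cos φ cos δ sin H₀ = 1.4675×-0.49849×0.17650 + 0.86690×0.98430×0.99467 = -0.129116 + 0.848742 = 0.719626.
Q̄ = (S₀/π) × [bracket] = (589/π) × 0.719626 = 134.92 W/m².
— Configuration B (φ=-1.8°):
sin δ = sin 25.19° × sin 358.8° = -0.00891, so δ = -0.511°.
cos H₀ = −tan(-1.8°) tan(-0.511°) = -0.0003, H₀ = 1.5711 rad.
Bracket: H₀ sin φ sin δ + cos φ cos δ sin H₀ = 1.5711×-0.03141×-0.00891 + 0.99951×0.99996×1.00000 = 0.000440 + 0.999470 = 0.999910.
Q̄ = (S₀/π) × [bracket] = (589/π) × 0.999910 = 187.47 W/m².
Ratio Q̄_A / Q̄_B = 134.92 / 187.47 = 0.7197.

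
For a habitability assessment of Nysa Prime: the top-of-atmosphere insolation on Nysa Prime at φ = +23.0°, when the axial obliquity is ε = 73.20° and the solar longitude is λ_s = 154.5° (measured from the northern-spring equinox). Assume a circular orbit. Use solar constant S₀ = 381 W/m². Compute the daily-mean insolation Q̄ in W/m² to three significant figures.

Q̄ ≈ 134 W/m²

Solar declination: sin δ = sin ε · sin λ_s = sin 73.20° × sin 154.5° = 0.41214, so δ = +24.339°.
cos H₀ = −tan(+23.0°) tan(+24.339°) = -0.1920, H₀ = 1.7640 rad.
Bracket: H₀ sin φ sin δ + cos φ cos δ sin H₀ = 1.7640×0.39073×0.41214 + 0.92050×0.91112×0.98139 = 0.284067 + 0.823078 = 1.107145.
Q̄ = (S₀/π) × [bracket] = (381/π) × 1.107145 = 134.3 W/m².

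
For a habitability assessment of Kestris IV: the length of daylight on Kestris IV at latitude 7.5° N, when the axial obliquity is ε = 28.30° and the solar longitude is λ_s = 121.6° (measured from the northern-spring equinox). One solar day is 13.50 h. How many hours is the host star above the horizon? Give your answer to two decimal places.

7.00 h

Solar declination: sin δ = sin ε · sin λ_s = sin 28.30° × sin 121.6° = 0.40379, so δ = +23.816°.
cos H₀ = −tan φ · tan δ = −tan(+7.5°) × tan(+23.816°) = -0.0581, so H₀ = 1.6289 rad = 93.33°.
Daylight = 2H₀/(2π) × 13.50 h = (1.6289/π) × 13.50 = 7.00 h.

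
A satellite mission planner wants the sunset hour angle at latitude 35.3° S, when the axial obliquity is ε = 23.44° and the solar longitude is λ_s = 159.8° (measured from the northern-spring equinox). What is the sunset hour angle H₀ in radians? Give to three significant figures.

H₀ = 1.47 rad

Solar declination: sin δ = sin ε · sin λ_s = sin 23.44° × sin 159.8° = 0.13736, so δ = +7.895°.
cos H₀ = −tan φ · tan δ = −tan(-35.3°) × tan(+7.895°) = 0.0982, so H₀ = 1.4725 rad = 84.37°.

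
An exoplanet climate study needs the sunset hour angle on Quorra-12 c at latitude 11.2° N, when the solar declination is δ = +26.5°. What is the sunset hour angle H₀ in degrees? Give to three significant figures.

cos H₀ = −tan φ · tan δ = −tan(+11.2°) × tan(+26.500°) = -0.0987, so H₀ = 1.6697 rad = 95.67°.

H₀ = 95.7°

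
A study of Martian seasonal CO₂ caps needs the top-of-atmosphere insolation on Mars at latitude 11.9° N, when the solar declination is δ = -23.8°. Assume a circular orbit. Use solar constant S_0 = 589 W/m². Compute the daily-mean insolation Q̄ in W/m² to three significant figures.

cos h₀ = −tan(+11.9°) tan(-23.800°) = 0.0929, h₀ = 1.4777 rad.
Bracket: h₀ sin ϕ sin δ + cos ϕ cos δ sin h₀ = 1.4777×0.20620×-0.40355 + 0.97851×0.91496×0.99567 = -0.122962 + 0.891421 = 0.768459.
Q̄ = (S_0/π) × [bracket] = (589/π) × 0.768459 = 144.1 W/m².

Q̄ ≈ 144 W/m²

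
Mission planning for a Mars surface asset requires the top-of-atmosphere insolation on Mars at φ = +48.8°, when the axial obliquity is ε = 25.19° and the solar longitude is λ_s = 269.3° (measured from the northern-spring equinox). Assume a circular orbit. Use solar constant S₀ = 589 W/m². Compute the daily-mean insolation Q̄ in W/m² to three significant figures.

Q̄ ≈ 34.0 W/m²

Solar declination: sin δ = sin ε · sin λ_s = sin 25.19° × sin 269.3° = -0.42559, so δ = -25.188°.
cos H₀ = −tan(+48.8°) tan(-25.188°) = 0.5372, H₀ = 1.0036 rad.
Bracket: H₀ sin φ sin δ + cos φ cos δ sin H₀ = 1.0036×0.75241×-0.42559 + 0.65869×0.90492×0.84344 = -0.321371 + 0.502742 = 0.181371.
Q̄ = (S₀/π) × [bracket] = (589/π) × 0.181371 = 34.00 W/m².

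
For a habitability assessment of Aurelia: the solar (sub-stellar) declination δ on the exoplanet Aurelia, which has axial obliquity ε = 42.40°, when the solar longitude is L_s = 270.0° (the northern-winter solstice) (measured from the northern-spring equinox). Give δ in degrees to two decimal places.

δ = -42.40°

sin δ = sin ε · sin L_s = sin 42.40° × sin 270.0° = -0.674302.
δ = arcsin(-0.674302) = -42.40°.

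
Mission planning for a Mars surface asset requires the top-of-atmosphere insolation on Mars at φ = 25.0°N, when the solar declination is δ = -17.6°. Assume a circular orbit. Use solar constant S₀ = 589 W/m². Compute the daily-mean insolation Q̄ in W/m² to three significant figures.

Q̄ ≈ 126 W/m²

cos H₀ = −tan(+25.0°) tan(-17.600°) = 0.1479, H₀ = 1.4223 rad.
Bracket: H₀ sin φ sin δ + cos φ cos δ sin H₀ = 1.4223×0.42262×-0.30237 + 0.90631×0.95319×0.98900 = -0.181752 + 0.854383 = 0.672631.
Q̄ = (S₀/π) × [bracket] = (589/π) × 0.672631 = 126.1 W/m².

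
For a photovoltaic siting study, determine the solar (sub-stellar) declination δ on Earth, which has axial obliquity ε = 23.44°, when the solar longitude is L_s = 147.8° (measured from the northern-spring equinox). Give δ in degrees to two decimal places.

δ = +12.24°

sin δ = sin ε · sin L_s = sin 23.44° × sin 147.8° = 0.211972.
δ = arcsin(0.211972) = +12.24°.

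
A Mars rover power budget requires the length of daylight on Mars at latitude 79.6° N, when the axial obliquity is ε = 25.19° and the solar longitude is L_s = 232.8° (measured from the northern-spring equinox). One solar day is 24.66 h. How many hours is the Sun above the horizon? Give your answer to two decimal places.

Solar declination: sin δ = sin ε · sin L_s = sin 25.19° × sin 232.8° = -0.33902, so δ = -19.817°.
cos h₀ = −tan ϕ · tan δ = 1.9635 ≥ 1, so the Sun never rises (polar night) and h₀ = 0.
Daylight = 2h₀/(2π) × 24.66 h = (0.0000/π) × 24.66 = 0.00 h.

0.00 h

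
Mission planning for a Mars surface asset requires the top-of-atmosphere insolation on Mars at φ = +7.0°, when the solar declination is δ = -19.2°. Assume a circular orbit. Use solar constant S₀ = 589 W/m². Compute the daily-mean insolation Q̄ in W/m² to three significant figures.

cos H₀ = −tan(+7.0°) tan(-19.200°) = 0.0428, H₀ = 1.5280 rad.
Bracket: H₀ sin φ sin δ + cos φ cos δ sin H₀ = 1.5280×0.12187×-0.32887 + 0.99255×0.94438×0.99909 = -0.061241 + 0.936491 = 0.875250.
Q̄ = (S₀/π) × [bracket] = (589/π) × 0.875250 = 164.1 W/m².

Q̄ ≈ 164 W/m²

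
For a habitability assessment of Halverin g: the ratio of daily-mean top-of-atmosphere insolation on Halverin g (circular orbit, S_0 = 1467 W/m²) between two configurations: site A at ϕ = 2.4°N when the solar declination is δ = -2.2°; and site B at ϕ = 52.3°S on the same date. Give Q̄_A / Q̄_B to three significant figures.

Q̄_A / Q̄_B ≈ 1.51

— Configuration A (ϕ=+2.4°):
cos h₀ = −tan(+2.4°) tan(-2.200°) = 0.0016, h₀ = 1.5692 rad.
Bracket: h₀ sin ϕ sin δ + cos ϕ cos δ sin h₀ = 1.5692×0.04188×-0.03839 + 0.99912×0.99926×1.00000 = -0.002523 + 0.998381 = 0.995858.
Q̄ = (S_0/π) × [bracket] = (1467/π) × 0.995858 = 465.03 W/m².
— Configuration B (ϕ=-52.3°):
cos h₀ = −tan(-52.3°) tan(-2.200°) = -0.0497, h₀ = 1.6205 rad.
Bracket: h₀ sin ϕ sin δ + cos ϕ cos δ sin h₀ = 1.6205×-0.79122×-0.03839 + 0.61153×0.99926×0.99876 = 0.049223 + 0.610320 = 0.659543.
Q̄ = (S_0/π) × [bracket] = (1467/π) × 0.659543 = 307.98 W/m².
Ratio Q̄_A / Q̄_B = 465.03 / 307.98 = 1.510.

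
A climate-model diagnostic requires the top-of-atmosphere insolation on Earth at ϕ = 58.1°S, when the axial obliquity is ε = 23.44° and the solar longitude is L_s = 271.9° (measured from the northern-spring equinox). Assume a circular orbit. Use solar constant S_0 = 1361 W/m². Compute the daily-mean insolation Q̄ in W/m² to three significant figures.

Solar declination: sin δ = sin ε · sin L_s = sin 23.44° × sin 271.9° = -0.39757, so δ = -23.426°.
cos h₀ = −tan(-58.1°) tan(-23.426°) = -0.6961, h₀ = 2.3407 rad.
Bracket: h₀ sin ϕ sin δ + cos ϕ cos δ sin h₀ = 2.3407×-0.84897×-0.39757 + 0.52844×0.91757×0.71794 = 0.790045 + 0.348115 = 1.138160.
Q̄ = (S_0/π) × [bracket] = (1361/π) × 1.138160 = 493.1 W/m².

Q̄ ≈ 493 W/m²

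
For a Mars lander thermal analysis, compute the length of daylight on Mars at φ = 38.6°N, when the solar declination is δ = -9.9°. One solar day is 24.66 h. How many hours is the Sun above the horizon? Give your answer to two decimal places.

cos H₀ = −tan φ · tan δ = −tan(+38.6°) × tan(-9.900°) = 0.1393, so H₀ = 1.4310 rad = 81.99°.
Daylight = 2H₀/(2π) × 24.66 h = (1.4310/π) × 24.66 = 11.23 h.

11.23 h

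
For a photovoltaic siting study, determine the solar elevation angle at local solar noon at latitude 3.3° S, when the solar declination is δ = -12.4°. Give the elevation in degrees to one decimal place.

At local noon the hour angle is zero, so the zenith angle equals |φ − δ| = |-3.3° − (-12.400°)| = 9.100°.
Elevation = 90° − 9.100° = 80.9°.

80.9°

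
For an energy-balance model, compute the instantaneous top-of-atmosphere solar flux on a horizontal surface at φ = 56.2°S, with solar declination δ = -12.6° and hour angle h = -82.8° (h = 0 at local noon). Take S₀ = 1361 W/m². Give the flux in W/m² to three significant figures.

cos θ_z = sin φ sin δ + cos φ cos δ cos h = 0.181274 + 0.068043 = 0.249317.
Flux = S₀ · cos θ_z = 1361 × 0.249317 = 339.3 W/m².

339 W/m²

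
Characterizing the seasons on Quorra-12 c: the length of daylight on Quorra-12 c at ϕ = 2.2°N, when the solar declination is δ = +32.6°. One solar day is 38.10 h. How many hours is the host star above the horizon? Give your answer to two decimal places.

19.35 h

cos h₀ = −tan ϕ · tan δ = −tan(+2.2°) × tan(+32.600°) = -0.0246, so h₀ = 1.5954 rad = 91.41°.
Daylight = 2h₀/(2π) × 38.10 h = (1.5954/π) × 38.10 = 19.35 h.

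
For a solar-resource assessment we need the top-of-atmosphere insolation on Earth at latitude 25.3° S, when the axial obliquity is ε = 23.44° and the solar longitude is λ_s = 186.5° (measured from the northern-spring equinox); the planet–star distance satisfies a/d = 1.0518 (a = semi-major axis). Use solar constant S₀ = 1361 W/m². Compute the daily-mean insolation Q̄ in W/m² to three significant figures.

Q̄ ≈ 447 W/m²

Solar declination: sin δ = sin ε · sin λ_s = sin 23.44° × sin 186.5° = -0.04503, so δ = -2.581°.
cos H₀ = −tan(-25.3°) tan(-2.581°) = -0.0213, H₀ = 1.5921 rad.
Bracket: H₀ sin φ sin δ + cos φ cos δ sin H₀ = 1.5921×-0.42736×-0.04503 + 0.90408×0.99899×0.99977 = 0.030638 + 0.902959 = 0.933597.
Inverse-square distance factor (a/d)² = 1.0518² = 1.106283.
Q̄ = (S₀/π) × 1.106283 × [bracket] = (1361/π) × 1.106283 × 0.933597 = 447.4 W/m².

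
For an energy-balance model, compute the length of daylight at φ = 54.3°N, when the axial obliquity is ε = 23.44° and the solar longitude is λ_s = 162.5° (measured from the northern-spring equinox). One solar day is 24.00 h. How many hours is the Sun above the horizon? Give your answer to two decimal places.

Solar declination: sin δ = sin ε · sin λ_s = sin 23.44° × sin 162.5° = 0.11962, so δ = +6.870°.
cos H₀ = −tan φ · tan δ = −tan(+54.3°) × tan(+6.870°) = -0.1677, so H₀ = 1.7393 rad = 99.65°.
Daylight = 2H₀/(2π) × 24.00 h = (1.7393/π) × 24.00 = 13.29 h.

13.29 h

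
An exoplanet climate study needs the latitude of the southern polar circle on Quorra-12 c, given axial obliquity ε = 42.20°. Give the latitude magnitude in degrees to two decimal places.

The polar circle is the lowest latitude that experiences at least one full rotation of continuous darkness at the northern-summer solstice; it lies at |ϕ| = 90° − ε = 90° − 42.20° = 47.80°.

47.80°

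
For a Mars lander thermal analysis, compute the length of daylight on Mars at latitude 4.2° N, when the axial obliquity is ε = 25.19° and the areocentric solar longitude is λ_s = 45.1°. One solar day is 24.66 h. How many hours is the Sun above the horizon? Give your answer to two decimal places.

12.51 h

sin δ = sin 25.19° × sin 45.1° = 0.30148, so δ = +17.547°.
cos H₀ = −tan φ · tan δ = −tan(+4.2°) × tan(+17.547°) = -0.0232, so H₀ = 1.5940 rad = 91.33°.
Daylight = 2H₀/(2π) × 24.66 h = (1.5940/π) × 24.66 = 12.51 h.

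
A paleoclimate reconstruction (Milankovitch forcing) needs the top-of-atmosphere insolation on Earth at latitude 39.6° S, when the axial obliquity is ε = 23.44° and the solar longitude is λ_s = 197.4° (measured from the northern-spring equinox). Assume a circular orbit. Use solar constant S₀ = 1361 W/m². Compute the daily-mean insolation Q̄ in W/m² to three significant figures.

Solar declination: sin δ = sin ε · sin λ_s = sin 23.44° × sin 197.4° = -0.11895, so δ = -6.832°.
cos H₀ = −tan(-39.6°) tan(-6.832°) = -0.0991, H₀ = 1.6701 rad.
Bracket: H₀ sin φ sin δ + cos φ cos δ sin H₀ = 1.6701×-0.63742×-0.11895 + 0.77051×0.99290×0.99508 = 0.126629 + 0.761275 = 0.887904.
Q̄ = (S₀/π) × [bracket] = (1361/π) × 0.887904 = 384.7 W/m².

Q̄ ≈ 385 W/m²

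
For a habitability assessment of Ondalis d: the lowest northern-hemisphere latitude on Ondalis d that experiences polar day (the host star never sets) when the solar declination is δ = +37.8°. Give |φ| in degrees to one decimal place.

|φ| = 52.2°

Polar day requires cos H₀ = −tan φ tan δ ≤ −1, i.e. tan φ tan δ ≥ 1.
The boundary is |tan φ| · |tan δ| = 1, so |φ| = 90° − |δ| = 90° − 37.8° = 52.2° in the northern hemisphere.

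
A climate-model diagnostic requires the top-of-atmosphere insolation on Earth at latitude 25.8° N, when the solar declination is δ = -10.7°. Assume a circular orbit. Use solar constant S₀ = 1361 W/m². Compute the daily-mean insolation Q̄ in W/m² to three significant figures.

cos H₀ = −tan(+25.8°) tan(-10.700°) = 0.0913, H₀ = 1.4793 rad.
Bracket: H₀ sin φ sin δ + cos φ cos δ sin H₀ = 1.4793×0.43523×-0.18567 + 0.90032×0.98261×0.99582 = -0.119541 + 0.880966 = 0.761425.
Q̄ = (S₀/π) × [bracket] = (1361/π) × 0.761425 = 329.9 W/m².

Q̄ ≈ 330 W/m²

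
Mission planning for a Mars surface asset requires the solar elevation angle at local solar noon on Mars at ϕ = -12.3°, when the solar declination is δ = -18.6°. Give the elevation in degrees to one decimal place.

83.7°

At local noon the hour angle is zero, so the zenith angle equals |ϕ − δ| = |-12.3° − (-18.600°)| = 6.300°.
Elevation = 90° − 6.300° = 83.7°.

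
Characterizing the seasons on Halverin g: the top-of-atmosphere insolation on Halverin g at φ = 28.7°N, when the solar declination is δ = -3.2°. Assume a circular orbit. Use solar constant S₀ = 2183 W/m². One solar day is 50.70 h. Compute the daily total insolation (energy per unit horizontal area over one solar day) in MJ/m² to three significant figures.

106 MJ/m²

cos H₀ = −tan(+28.7°) tan(-3.200°) = 0.0306, H₀ = 1.5402 rad.
Bracket: H₀ sin φ sin δ + cos φ cos δ sin H₀ = 1.5402×0.48022×-0.05582 + 0.87715×0.99844×0.99953 = -0.041286 + 0.875370 = 0.834084.
Q̄ = (S₀/π) × [bracket] = (2183/π) × 0.834084 = 579.58 W/m².
Daily total = Q̄ × 50.70 h × 3600 s/h = 579.58 × 50.70 × 3600 / 10⁶ = 105.8 MJ/m².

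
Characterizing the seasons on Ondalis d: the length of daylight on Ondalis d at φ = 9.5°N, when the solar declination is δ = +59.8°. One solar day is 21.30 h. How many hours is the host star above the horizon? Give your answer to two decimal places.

12.63 h

cos H₀ = −tan φ · tan δ = −tan(+9.5°) × tan(+59.800°) = -0.2875, so H₀ = 1.8624 rad = 106.71°.
Daylight = 2H₀/(2π) × 21.30 h = (1.8624/π) × 21.30 = 12.63 h.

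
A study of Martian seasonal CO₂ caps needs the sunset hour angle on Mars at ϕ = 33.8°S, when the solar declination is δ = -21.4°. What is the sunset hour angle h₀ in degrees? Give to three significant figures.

cos h₀ = −tan ϕ · tan δ = −tan(-33.8°) × tan(-21.400°) = -0.2624, so h₀ = 1.8363 rad = 105.21°.

h₀ = 105°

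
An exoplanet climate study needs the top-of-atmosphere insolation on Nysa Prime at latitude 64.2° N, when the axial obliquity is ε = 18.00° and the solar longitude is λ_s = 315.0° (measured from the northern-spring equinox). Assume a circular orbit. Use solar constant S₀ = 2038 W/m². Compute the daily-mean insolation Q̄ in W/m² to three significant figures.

Solar declination: sin δ = sin ε · sin λ_s = sin 18.00° × sin 315.0° = -0.21851, so δ = -12.621°.
cos H₀ = −tan(+64.2°) tan(-12.621°) = 0.4632, H₀ = 1.0892 rad.
Bracket: H₀ sin φ sin δ + cos φ cos δ sin H₀ = 1.0892×0.90032×-0.21851 + 0.43523×0.97584×0.88625 = -0.214277 + 0.376404 = 0.162127.
Q̄ = (S₀/π) × [bracket] = (2038/π) × 0.162127 = 105.2 W/m².

Q̄ ≈ 105 W/m²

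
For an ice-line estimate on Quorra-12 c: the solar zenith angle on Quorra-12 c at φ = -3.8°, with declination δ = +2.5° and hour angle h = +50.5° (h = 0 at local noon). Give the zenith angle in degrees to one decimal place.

θ_z = 50.9°

cos θ_z = sin φ sin δ + cos φ cos δ cos h = -0.002891 + 0.634076 = 0.631185.
θ_z = arccos(0.631185) = 50.9°.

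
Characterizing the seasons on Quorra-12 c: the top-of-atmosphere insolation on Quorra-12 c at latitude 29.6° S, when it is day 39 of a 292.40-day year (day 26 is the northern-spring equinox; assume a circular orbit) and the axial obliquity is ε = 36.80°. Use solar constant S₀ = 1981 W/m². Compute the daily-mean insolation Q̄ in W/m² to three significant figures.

Q̄ ≈ 462 W/m²

Solar longitude: λ_s = 360° × (39 − 26)/292.40 = 16.005°.
sin δ = sin 36.80° × sin 16.005° = 0.16517, so δ = +9.507°.
cos H₀ = −tan(-29.6°) tan(+9.507°) = 0.0951, H₀ = 1.4755 rad.
Bracket: H₀ sin φ sin δ + cos φ cos δ sin H₀ = 1.4755×-0.49394×0.16517 + 0.86949×0.98627×0.99546 = -0.120377 + 0.853659 = 0.733282.
Q̄ = (S₀/π) × [bracket] = (1981/π) × 0.733282 = 462.4 W/m².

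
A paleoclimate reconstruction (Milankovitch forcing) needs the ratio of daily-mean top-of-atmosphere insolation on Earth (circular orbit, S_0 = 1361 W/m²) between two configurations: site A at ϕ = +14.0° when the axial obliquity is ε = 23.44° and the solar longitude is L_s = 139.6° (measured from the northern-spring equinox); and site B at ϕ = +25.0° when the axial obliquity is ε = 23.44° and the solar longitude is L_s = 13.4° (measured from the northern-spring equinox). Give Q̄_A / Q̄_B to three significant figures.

— Configuration A (ϕ=+14.0°):
Solar declination: sin δ = sin ε · sin L_s = sin 23.44° × sin 139.6° = 0.25781, so δ = +14.940°.
cos h₀ = −tan(+14.0°) tan(+14.940°) = -0.0665, h₀ = 1.6374 rad.
Bracket: h₀ sin ϕ sin δ + cos ϕ cos δ sin h₀ = 1.6374×0.24192×0.25781 + 0.97030×0.96619×0.99778 = 0.102124 + 0.935413 = 1.037537.
Q̄ = (S_0/π) × [bracket] = (1361/π) × 1.037537 = 449.48 W/m².
— Configuration B (ϕ=+25.0°):
Solar declination: sin δ = sin ε · sin L_s = sin 23.44° × sin 13.4° = 0.09219, so δ = +5.289°.
cos h₀ = −tan(+25.0°) tan(+5.289°) = -0.0432, h₀ = 1.6140 rad.
Bracket: h₀ sin ϕ sin δ + cos ϕ cos δ sin h₀ = 1.6140×0.42262×0.09219 + 0.90631×0.99574×0.99907 = 0.062884 + 0.901610 = 0.964494.
Q̄ = (S_0/π) × [bracket] = (1361/π) × 0.964494 = 417.84 W/m².
Ratio Q̄_A / Q̄_B = 449.48 / 417.84 = 1.076.

Q̄_A / Q̄_B ≈ 1.08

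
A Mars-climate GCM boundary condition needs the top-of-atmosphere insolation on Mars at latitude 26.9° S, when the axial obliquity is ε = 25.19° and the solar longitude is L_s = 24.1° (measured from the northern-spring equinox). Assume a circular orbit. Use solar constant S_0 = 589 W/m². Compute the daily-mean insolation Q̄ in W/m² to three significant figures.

Q̄ ≈ 142 W/m²

Solar declination: sin δ = sin ε · sin L_s = sin 25.19° × sin 24.1° = 0.17379, so δ = +10.008°.
cos h₀ = −tan(-26.9°) tan(+10.008°) = 0.0895, h₀ = 1.4811 rad.
Bracket: h₀ sin ϕ sin δ + cos ϕ cos δ sin h₀ = 1.4811×-0.45243×0.17379 + 0.89180×0.98478×0.99598 = -0.116456 + 0.874696 = 0.758240.
Q̄ = (S_0/π) × [bracket] = (589/π) × 0.758240 = 142.2 W/m².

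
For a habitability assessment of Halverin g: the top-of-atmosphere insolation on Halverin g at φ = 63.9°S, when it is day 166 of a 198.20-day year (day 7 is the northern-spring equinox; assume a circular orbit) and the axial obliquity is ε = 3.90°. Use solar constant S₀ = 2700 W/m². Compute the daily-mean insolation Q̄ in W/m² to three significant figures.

Q̄ ≈ 459 W/m²

Solar longitude: λ_s = 360° × (166 − 7)/198.20 = 288.799°.
sin δ = sin 3.90° × sin 288.799° = -0.06439, so δ = -3.692°.
cos H₀ = −tan(-63.9°) tan(-3.692°) = -0.1317, H₀ = 1.7029 rad.
Bracket: H₀ sin φ sin δ + cos φ cos δ sin H₀ = 1.7029×-0.89803×-0.06439 + 0.43994×0.99793×0.99129 = 0.098469 + 0.435205 = 0.533674.
Q̄ = (S₀/π) × [bracket] = (2700/π) × 0.533674 = 458.7 W/m².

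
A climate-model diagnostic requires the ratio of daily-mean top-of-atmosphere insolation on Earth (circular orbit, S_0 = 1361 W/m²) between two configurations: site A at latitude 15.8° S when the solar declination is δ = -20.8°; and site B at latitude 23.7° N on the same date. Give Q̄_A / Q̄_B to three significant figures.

Q̄_A / Q̄_B ≈ 1.64

— Configuration A (ϕ=-15.8°):
cos h₀ = −tan(-15.8°) tan(-20.800°) = -0.1075, h₀ = 1.6785 rad.
Bracket: h₀ sin ϕ sin δ + cos ϕ cos δ sin h₀ = 1.6785×-0.27228×-0.35511 + 0.96222×0.93483×0.99421 = 0.162293 + 0.894304 = 1.056597.
Q̄ = (S_0/π) × [bracket] = (1361/π) × 1.056597 = 457.74 W/m².
— Configuration B (ϕ=+23.7°):
cos h₀ = −tan(+23.7°) tan(-20.800°) = 0.1667, h₀ = 1.4033 rad.
Bracket: h₀ sin ϕ sin δ + cos ϕ cos δ sin h₀ = 1.4033×0.40195×-0.35511 + 0.91566×0.93483×0.98600 = -0.200302 + 0.844003 = 0.643701.
Q̄ = (S_0/π) × [bracket] = (1361/π) × 0.643701 = 278.86 W/m².
Ratio Q̄_A / Q̄_B = 457.74 / 278.86 = 1.641.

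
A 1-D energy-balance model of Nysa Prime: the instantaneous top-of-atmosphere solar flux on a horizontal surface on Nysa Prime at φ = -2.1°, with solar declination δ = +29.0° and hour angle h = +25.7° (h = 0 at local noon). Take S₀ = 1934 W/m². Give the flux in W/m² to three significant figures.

cos θ_z = sin φ sin δ + cos φ cos δ cos h = -0.017765 + 0.787570 = 0.769805.
Flux = S₀ · cos θ_z = 1934 × 0.769805 = 1489 W/m².

1.49e+03 W/m²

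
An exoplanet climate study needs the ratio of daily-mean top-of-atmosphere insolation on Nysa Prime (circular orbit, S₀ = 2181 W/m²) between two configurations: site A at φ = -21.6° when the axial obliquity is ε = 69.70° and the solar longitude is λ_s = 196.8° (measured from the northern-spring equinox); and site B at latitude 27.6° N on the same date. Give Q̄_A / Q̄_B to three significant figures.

— Configuration A (φ=-21.6°):
Solar declination: sin δ = sin ε · sin λ_s = sin 69.70° × sin 196.8° = -0.27108, so δ = -15.729°.
cos H₀ = −tan(-21.6°) tan(-15.729°) = -0.1115, H₀ = 1.6825 rad.
Bracket: H₀ sin φ sin δ + cos φ cos δ sin H₀ = 1.6825×-0.36812×-0.27108 + 0.92978×0.96256×0.99376 = 0.167897 + 0.889384 = 1.057281.
Q̄ = (S₀/π) × [bracket] = (2181/π) × 1.057281 = 734.00 W/m².
— Configuration B (φ=+27.6°):
cos H₀ = −tan(+27.6°) tan(-15.729°) = 0.1472, H₀ = 1.4230 rad.
Bracket: H₀ sin φ sin δ + cos φ cos δ sin H₀ = 1.4230×0.46330×-0.27108 + 0.88620×0.96256×0.98910 = -0.178717 + 0.843723 = 0.665006.
Q̄ = (S₀/π) × [bracket] = (2181/π) × 0.665006 = 461.67 W/m².
Ratio Q̄_A / Q̄_B = 734.00 / 461.67 = 1.590.

Q̄_A / Q̄_B ≈ 1.59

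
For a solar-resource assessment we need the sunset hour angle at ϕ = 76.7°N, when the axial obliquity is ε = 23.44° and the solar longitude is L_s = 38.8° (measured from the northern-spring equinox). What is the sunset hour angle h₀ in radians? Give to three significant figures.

h₀ = 3.14 rad

Solar declination: sin δ = sin ε · sin L_s = sin 23.44° × sin 38.8° = 0.24926, so δ = +14.433°.
Sunrise equation: cos h₀ = −tan ϕ · tan δ = -1.0888 ≤ −1, so the Sun never sets (polar day) and h₀ = π.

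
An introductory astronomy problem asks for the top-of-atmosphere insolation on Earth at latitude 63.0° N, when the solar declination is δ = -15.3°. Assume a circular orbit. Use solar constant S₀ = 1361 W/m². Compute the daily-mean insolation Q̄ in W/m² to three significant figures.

Q̄ ≈ 57.8 W/m²

cos H₀ = −tan(+63.0°) tan(-15.300°) = 0.5369, H₀ = 1.0040 rad.
Bracket: H₀ sin φ sin δ + cos φ cos δ sin H₀ = 1.0040×0.89101×-0.26387 + 0.45399×0.96456×0.84364 = -0.236051 + 0.369430 = 0.133379.
Q̄ = (S₀/π) × [bracket] = (1361/π) × 0.133379 = 57.78 W/m².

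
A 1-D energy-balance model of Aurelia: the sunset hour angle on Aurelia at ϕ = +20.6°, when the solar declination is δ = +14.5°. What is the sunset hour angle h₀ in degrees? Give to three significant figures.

h₀ = 95.6°

cos h₀ = −tan ϕ · tan δ = −tan(+20.6°) × tan(+14.500°) = -0.0972, so h₀ = 1.6682 rad = 95.58°.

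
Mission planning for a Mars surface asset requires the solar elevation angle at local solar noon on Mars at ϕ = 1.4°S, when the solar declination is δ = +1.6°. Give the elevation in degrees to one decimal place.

At local noon the hour angle is zero, so the zenith angle equals |ϕ − δ| = |-1.4° − (+1.600°)| = 3.000°.
Elevation = 90° − 3.000° = 87.0°.

87.0°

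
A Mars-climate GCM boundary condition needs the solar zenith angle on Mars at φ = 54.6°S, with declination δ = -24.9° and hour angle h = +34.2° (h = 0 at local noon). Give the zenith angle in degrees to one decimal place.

cos θ_z = sin φ sin δ + cos φ cos δ cos h = 0.343198 + 0.434576 = 0.777774.
θ_z = arccos(0.777774) = 38.9°.

θ_z = 38.9°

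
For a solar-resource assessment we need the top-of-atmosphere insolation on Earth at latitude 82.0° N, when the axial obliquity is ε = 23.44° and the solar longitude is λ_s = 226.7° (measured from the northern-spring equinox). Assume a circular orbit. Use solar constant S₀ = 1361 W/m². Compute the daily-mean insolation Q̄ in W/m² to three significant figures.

Solar declination: sin δ = sin ε · sin λ_s = sin 23.44° × sin 226.7° = -0.28950, so δ = -16.828°.
cos H₀ = −tan(+82.0°) tan(-16.828°) = 2.1521 ≥ 1 ⇒ polar night, H₀ = 0 and Q̄ = 0.

Q̄ ≈ 0.00 W/m²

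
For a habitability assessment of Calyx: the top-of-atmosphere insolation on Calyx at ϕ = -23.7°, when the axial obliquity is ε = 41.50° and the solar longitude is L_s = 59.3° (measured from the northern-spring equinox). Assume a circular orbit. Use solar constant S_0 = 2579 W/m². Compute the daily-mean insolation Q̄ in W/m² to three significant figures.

Q̄ ≈ 351 W/m²

Solar declination: sin δ = sin ε · sin L_s = sin 41.50° × sin 59.3° = 0.56976, so δ = +34.733°.
cos h₀ = −tan(-23.7°) tan(+34.733°) = 0.3043, h₀ = 1.2616 rad.
Bracket: h₀ sin ϕ sin δ + cos ϕ cos δ sin h₀ = 1.2616×-0.40195×0.56976 + 0.91566×0.82181×0.95257 = -0.288925 + 0.716808 = 0.427883.
Q̄ = (S_0/π) × [bracket] = (2579/π) × 0.427883 = 351.3 W/m².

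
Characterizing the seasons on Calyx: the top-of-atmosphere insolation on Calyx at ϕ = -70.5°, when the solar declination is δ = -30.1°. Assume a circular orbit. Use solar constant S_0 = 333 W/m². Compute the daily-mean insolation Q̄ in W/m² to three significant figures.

Q̄ ≈ 157 W/m²

cos h₀ = −tan(-70.5°) tan(-30.100°) = -1.6370 ≤ −1 ⇒ polar day, h₀ = π.
Bracket: h₀ sin ϕ sin δ + cos ϕ cos δ sin h₀ = 3.1416×-0.94264×-0.50151 + 0.33381×0.86515×0.00000 = 1.485171 + 0.000000 = 1.485171.
Q̄ = (S_0/π) × [bracket] = (333/π) × 1.485171 = 157.4 W/m².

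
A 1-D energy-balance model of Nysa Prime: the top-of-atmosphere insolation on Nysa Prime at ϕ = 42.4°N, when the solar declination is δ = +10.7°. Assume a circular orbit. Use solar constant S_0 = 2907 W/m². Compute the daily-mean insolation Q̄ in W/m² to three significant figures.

Q̄ ≈ 863 W/m²

cos h₀ = −tan(+42.4°) tan(+10.700°) = -0.1725, h₀ = 1.7442 rad.
Bracket: h₀ sin ϕ sin δ + cos ϕ cos δ sin h₀ = 1.7442×0.67430×0.18567 + 0.73846×0.98261×0.98500 = 0.218369 + 0.714734 = 0.933103.
Q̄ = (S_0/π) × [bracket] = (2907/π) × 0.933103 = 863.4 W/m².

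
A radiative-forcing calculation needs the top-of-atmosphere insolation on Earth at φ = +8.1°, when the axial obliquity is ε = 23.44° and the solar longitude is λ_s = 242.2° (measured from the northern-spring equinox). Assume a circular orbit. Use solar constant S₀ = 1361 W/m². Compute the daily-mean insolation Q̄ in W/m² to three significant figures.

Solar declination: sin δ = sin ε · sin λ_s = sin 23.44° × sin 242.2° = -0.35188, so δ = -20.602°.
cos H₀ = −tan(+8.1°) tan(-20.602°) = 0.0535, H₀ = 1.5173 rad.
Bracket: H₀ sin φ sin δ + cos φ cos δ sin H₀ = 1.5173×0.14090×-0.35188 + 0.99002×0.93605×0.99857 = -0.075228 + 0.925383 = 0.850155.
Q̄ = (S₀/π) × [bracket] = (1361/π) × 0.850155 = 368.3 W/m².

Q̄ ≈ 368 W/m²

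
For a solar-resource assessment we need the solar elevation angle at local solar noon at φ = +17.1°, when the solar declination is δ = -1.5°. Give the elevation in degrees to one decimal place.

At local noon the hour angle is zero, so the zenith angle equals |φ − δ| = |+17.1° − (-1.500°)| = 18.600°.
Elevation = 90° − 18.600° = 71.4°.

71.4°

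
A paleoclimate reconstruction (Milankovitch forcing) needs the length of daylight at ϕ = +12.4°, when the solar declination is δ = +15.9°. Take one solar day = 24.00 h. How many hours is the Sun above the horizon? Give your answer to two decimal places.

cos h₀ = −tan ϕ · tan δ = −tan(+12.4°) × tan(+15.900°) = -0.0626, so h₀ = 1.6335 rad = 93.59°.
Daylight = 2h₀/(2π) × 24.00 h = (1.6335/π) × 24.00 = 12.48 h.

12.48 h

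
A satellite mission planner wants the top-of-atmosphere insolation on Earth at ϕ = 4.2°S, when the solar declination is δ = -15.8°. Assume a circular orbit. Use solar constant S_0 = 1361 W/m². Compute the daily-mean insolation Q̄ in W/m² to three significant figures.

cos h₀ = −tan(-4.2°) tan(-15.800°) = -0.0208, h₀ = 1.5916 rad.
Bracket: h₀ sin ϕ sin δ + cos ϕ cos δ sin h₀ = 1.5916×-0.07324×-0.27228 + 0.99731×0.96222×0.99978 = 0.031739 + 0.959421 = 0.991160.
Q̄ = (S_0/π) × [bracket] = (1361/π) × 0.991160 = 429.4 W/m².

Q̄ ≈ 429 W/m²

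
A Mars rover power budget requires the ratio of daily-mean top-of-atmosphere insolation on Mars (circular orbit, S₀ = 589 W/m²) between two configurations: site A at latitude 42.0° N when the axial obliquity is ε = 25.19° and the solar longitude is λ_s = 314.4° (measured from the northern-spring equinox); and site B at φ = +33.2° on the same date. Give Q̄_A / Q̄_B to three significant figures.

— Configuration A (φ=+42.0°):
Solar declination: sin δ = sin ε · sin λ_s = sin 25.19° × sin 314.4° = -0.30409, so δ = -17.704°.
cos H₀ = −tan(+42.0°) tan(-17.704°) = 0.2874, H₀ = 1.2793 rad.
Bracket: H₀ sin φ sin δ + cos φ cos δ sin H₀ = 1.2793×0.66913×-0.30409 + 0.74314×0.95264×0.95780 = -0.260307 + 0.678070 = 0.417763.
Q̄ = (S₀/π) × [bracket] = (589/π) × 0.417763 = 78.324 W/m².
— Configuration B (φ=+33.2°):
cos H₀ = −tan(+33.2°) tan(-17.704°) = 0.2089, H₀ = 1.3604 rad.
Bracket: H₀ sin φ sin δ + cos φ cos δ sin H₀ = 1.3604×0.54756×-0.30409 + 0.83676×0.95264×0.97794 = -0.226517 + 0.779546 = 0.553029.
Q̄ = (S₀/π) × [bracket] = (589/π) × 0.553029 = 103.68 W/m².
Ratio Q̄_A / Q̄_B = 78.324 / 103.68 = 0.7554.

Q̄_A / Q̄_B ≈ 0.755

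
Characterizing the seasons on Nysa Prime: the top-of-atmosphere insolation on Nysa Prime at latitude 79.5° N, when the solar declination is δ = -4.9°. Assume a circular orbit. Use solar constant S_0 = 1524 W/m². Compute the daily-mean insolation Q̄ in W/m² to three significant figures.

Q̄ ≈ 33.7 W/m²

cos h₀ = −tan(+79.5°) tan(-4.900°) = 0.4626, h₀ = 1.0899 rad.
Bracket: h₀ sin ϕ sin δ + cos ϕ cos δ sin h₀ = 1.0899×0.98325×-0.08542 + 0.18224×0.99635×0.88659 = -0.091540 + 0.160982 = 0.069442.
Q̄ = (S_0/π) × [bracket] = (1524/π) × 0.069442 = 33.69 W/m².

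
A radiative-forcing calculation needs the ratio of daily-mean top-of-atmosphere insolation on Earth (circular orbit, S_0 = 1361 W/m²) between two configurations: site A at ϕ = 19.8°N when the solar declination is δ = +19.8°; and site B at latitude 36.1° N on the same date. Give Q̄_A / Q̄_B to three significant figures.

Q̄_A / Q̄_B ≈ 0.975

— Configuration A (ϕ=+19.8°):
cos h₀ = −tan(+19.8°) tan(+19.800°) = -0.1296, h₀ = 1.7008 rad.
Bracket: h₀ sin ϕ sin δ + cos ϕ cos δ sin h₀ = 1.7008×0.33874×0.33874 + 0.94088×0.94088×0.99156 = 0.195158 + 0.877784 = 1.072942.
Q̄ = (S_0/π) × [bracket] = (1361/π) × 1.072942 = 464.82 W/m².
— Configuration B (ϕ=+36.1°):
cos h₀ = −tan(+36.1°) tan(+19.800°) = -0.2625, h₀ = 1.8364 rad.
Bracket: h₀ sin ϕ sin δ + cos ϕ cos δ sin h₀ = 1.8364×0.58920×0.33874 + 0.80799×0.94088×0.96492 = 0.366519 + 0.733553 = 1.100072.
Q̄ = (S_0/π) × [bracket] = (1361/π) × 1.100072 = 476.57 W/m².
Ratio Q̄_A / Q̄_B = 464.82 / 476.57 = 0.9753.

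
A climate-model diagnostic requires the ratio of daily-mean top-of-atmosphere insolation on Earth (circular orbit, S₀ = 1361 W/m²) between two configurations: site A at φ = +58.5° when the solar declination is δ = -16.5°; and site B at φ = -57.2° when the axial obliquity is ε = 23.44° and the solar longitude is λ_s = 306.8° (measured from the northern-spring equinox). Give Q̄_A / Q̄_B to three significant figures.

Q̄_A / Q̄_B ≈ 0.179

— Configuration A (φ=+58.5°):
cos H₀ = −tan(+58.5°) tan(-16.500°) = 0.4834, H₀ = 1.0663 rad.
Bracket: H₀ sin φ sin δ + cos φ cos δ sin H₀ = 1.0663×0.85264×-0.28402 + 0.52250×0.95882×0.87541 = -0.258222 + 0.438566 = 0.180344.
Q̄ = (S₀/π) × [bracket] = (1361/π) × 0.180344 = 78.129 W/m².
— Configuration B (φ=-57.2°):
Solar declination: sin δ = sin ε · sin λ_s = sin 23.44° × sin 306.8° = -0.31852, so δ = -18.574°.
cos H₀ = −tan(-57.2°) tan(-18.574°) = -0.5214, H₀ = 2.1193 rad.
Bracket: H₀ sin φ sin δ + cos φ cos δ sin H₀ = 2.1193×-0.84057×-0.31852 + 0.54171×0.94792×0.85331 = 0.567418 + 0.438173 = 1.005591.
Q̄ = (S₀/π) × [bracket] = (1361/π) × 1.005591 = 435.64 W/m².
Ratio Q̄_A / Q̄_B = 78.129 / 435.64 = 0.1793.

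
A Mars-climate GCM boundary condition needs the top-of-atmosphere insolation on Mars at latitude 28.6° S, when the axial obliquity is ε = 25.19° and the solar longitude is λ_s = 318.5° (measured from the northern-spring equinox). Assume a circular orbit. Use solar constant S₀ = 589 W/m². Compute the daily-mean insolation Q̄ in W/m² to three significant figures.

Solar declination: sin δ = sin ε · sin λ_s = sin 25.19° × sin 318.5° = -0.28203, so δ = -16.381°.
cos H₀ = −tan(-28.6°) tan(-16.381°) = -0.1603, H₀ = 1.7318 rad.
Bracket: H₀ sin φ sin δ + cos φ cos δ sin H₀ = 1.7318×-0.47869×-0.28203 + 0.87798×0.95941×0.98707 = 0.233802 + 0.831451 = 1.065253.
Q̄ = (S₀/π) × [bracket] = (589/π) × 1.065253 = 199.7 W/m².

Q̄ ≈ 200 W/m²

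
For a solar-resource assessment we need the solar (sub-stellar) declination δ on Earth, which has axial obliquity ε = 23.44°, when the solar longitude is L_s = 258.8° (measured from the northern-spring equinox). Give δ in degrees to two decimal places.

sin δ = sin ε · sin L_s = sin 23.44° × sin 258.8° = -0.390213.
δ = arcsin(-0.390213) = -22.97°.

δ = -22.97°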